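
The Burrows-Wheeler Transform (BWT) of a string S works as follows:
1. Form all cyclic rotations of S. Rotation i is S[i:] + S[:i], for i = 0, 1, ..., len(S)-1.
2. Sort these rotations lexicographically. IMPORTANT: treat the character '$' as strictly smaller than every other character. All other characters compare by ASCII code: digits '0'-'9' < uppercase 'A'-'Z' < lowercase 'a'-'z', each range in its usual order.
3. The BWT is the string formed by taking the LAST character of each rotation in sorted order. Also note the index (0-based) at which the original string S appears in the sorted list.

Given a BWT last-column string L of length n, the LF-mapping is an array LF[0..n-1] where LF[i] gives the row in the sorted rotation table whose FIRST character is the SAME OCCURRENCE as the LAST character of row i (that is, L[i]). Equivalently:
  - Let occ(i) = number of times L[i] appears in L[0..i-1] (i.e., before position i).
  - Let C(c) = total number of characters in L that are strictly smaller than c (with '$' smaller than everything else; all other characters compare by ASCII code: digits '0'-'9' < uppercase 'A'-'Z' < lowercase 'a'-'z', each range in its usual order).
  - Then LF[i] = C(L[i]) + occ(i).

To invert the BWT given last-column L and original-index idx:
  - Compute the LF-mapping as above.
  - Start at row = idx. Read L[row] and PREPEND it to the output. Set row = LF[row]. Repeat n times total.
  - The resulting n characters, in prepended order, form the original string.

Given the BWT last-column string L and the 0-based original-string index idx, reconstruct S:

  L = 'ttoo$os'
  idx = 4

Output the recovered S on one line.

LF mapping: 5 6 1 2 0 3 4
Walk LF starting at row 4, prepending L[row]:
  step 1: row=4, L[4]='$', prepend. Next row=LF[4]=0
  step 2: row=0, L[0]='t', prepend. Next row=LF[0]=5
  step 3: row=5, L[5]='o', prepend. Next row=LF[5]=3
  step 4: row=3, L[3]='o', prepend. Next row=LF[3]=2
  step 5: row=2, L[2]='o', prepend. Next row=LF[2]=1
  step 6: row=1, L[1]='t', prepend. Next row=LF[1]=6
  step 7: row=6, L[6]='s', prepend. Next row=LF[6]=4
Reversed output: stooot$

Answer: stooot$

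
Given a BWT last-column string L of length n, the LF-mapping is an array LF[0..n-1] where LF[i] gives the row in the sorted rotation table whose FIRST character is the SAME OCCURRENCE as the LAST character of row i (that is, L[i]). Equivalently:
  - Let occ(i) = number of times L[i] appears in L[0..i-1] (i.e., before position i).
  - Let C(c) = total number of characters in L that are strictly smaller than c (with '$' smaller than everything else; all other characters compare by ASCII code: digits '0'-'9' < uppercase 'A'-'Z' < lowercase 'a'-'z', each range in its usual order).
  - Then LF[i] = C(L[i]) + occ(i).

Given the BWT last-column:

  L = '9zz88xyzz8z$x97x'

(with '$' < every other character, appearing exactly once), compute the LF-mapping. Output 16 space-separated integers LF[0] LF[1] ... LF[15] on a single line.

Char counts: '$':1, '7':1, '8':3, '9':2, 'x':3, 'y':1, 'z':5
C (first-col start): C('$')=0, C('7')=1, C('8')=2, C('9')=5, C('x')=7, C('y')=10, C('z')=11
L[0]='9': occ=0, LF[0]=C('9')+0=5+0=5
L[1]='z': occ=0, LF[1]=C('z')+0=11+0=11
L[2]='z': occ=1, LF[2]=C('z')+1=11+1=12
L[3]='8': occ=0, LF[3]=C('8')+0=2+0=2
L[4]='8': occ=1, LF[4]=C('8')+1=2+1=3
L[5]='x': occ=0, LF[5]=C('x')+0=7+0=7
L[6]='y': occ=0, LF[6]=C('y')+0=10+0=10
L[7]='z': occ=2, LF[7]=C('z')+2=11+2=13
L[8]='z': occ=3, LF[8]=C('z')+3=11+3=14
L[9]='8': occ=2, LF[9]=C('8')+2=2+2=4
L[10]='z': occ=4, LF[10]=C('z')+4=11+4=15
L[11]='$': occ=0, LF[11]=C('$')+0=0+0=0
L[12]='x': occ=1, LF[12]=C('x')+1=7+1=8
L[13]='9': occ=1, LF[13]=C('9')+1=5+1=6
L[14]='7': occ=0, LF[14]=C('7')+0=1+0=1
L[15]='x': occ=2, LF[15]=C('x')+2=7+2=9

Answer: 5 11 12 2 3 7 10 13 14 4 15 0 8 6 1 9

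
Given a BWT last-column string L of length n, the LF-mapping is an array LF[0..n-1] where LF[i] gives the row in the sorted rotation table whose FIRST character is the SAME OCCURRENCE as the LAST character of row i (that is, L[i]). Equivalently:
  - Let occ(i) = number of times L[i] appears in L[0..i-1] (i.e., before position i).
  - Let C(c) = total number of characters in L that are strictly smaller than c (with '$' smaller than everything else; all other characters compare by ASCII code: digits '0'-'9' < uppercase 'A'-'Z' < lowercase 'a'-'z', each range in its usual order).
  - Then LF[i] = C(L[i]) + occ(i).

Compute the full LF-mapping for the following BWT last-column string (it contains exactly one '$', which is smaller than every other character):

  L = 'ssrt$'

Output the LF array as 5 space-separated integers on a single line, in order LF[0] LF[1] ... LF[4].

Char counts: '$':1, 'r':1, 's':2, 't':1
C (first-col start): C('$')=0, C('r')=1, C('s')=2, C('t')=4
L[0]='s': occ=0, LF[0]=C('s')+0=2+0=2
L[1]='s': occ=1, LF[1]=C('s')+1=2+1=3
L[2]='r': occ=0, LF[2]=C('r')+0=1+0=1
L[3]='t': occ=0, LF[3]=C('t')+0=4+0=4
L[4]='$': occ=0, LF[4]=C('$')+0=0+0=0

Answer: 2 3 1 4 0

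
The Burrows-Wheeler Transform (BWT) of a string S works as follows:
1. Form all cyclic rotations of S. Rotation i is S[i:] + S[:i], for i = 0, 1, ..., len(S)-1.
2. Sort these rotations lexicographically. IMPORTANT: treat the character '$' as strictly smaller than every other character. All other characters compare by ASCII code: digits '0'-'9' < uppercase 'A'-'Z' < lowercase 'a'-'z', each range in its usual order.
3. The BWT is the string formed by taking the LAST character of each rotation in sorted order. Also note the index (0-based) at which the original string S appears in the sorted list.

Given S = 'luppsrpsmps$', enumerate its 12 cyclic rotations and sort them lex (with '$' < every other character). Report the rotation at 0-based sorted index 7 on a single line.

Answer: rpsmps$lupps

Derivation:
All 12 rotations (rotation i = S[i:]+S[:i]):
  rot[0] = luppsrpsmps$
  rot[1] = uppsrpsmps$l
  rot[2] = ppsrpsmps$lu
  rot[3] = psrpsmps$lup
  rot[4] = srpsmps$lupp
  rot[5] = rpsmps$lupps
  rot[6] = psmps$luppsr
  rot[7] = smps$luppsrp
  rot[8] = mps$luppsrps
  rot[9] = ps$luppsrpsm
  rot[10] = s$luppsrpsmp
  rot[11] = $luppsrpsmps
Sorted (with $ < everything):
  sorted[0] = $luppsrpsmps
  sorted[1] = luppsrpsmps$
  sorted[2] = mps$luppsrps
  sorted[3] = ppsrpsmps$lu
  sorted[4] = ps$luppsrpsm
  sorted[5] = psmps$luppsr
  sorted[6] = psrpsmps$lup
  sorted[7] = rpsmps$lupps
  sorted[8] = s$luppsrpsmp
  sorted[9] = smps$luppsrp
  sorted[10] = srpsmps$lupp
  sorted[11] = uppsrpsmps$l
sorted[7] = rpsmps$lupps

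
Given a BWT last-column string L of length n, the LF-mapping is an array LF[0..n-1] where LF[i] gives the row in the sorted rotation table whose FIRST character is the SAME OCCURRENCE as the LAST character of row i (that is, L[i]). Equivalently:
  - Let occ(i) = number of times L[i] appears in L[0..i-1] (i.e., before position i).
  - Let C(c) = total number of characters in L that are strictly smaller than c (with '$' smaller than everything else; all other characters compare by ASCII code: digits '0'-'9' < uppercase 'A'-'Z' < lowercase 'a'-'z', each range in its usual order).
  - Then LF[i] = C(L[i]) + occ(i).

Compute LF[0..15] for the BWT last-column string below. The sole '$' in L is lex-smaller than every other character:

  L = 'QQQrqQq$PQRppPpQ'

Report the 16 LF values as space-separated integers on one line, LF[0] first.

Char counts: '$':1, 'P':2, 'Q':6, 'R':1, 'p':3, 'q':2, 'r':1
C (first-col start): C('$')=0, C('P')=1, C('Q')=3, C('R')=9, C('p')=10, C('q')=13, C('r')=15
L[0]='Q': occ=0, LF[0]=C('Q')+0=3+0=3
L[1]='Q': occ=1, LF[1]=C('Q')+1=3+1=4
L[2]='Q': occ=2, LF[2]=C('Q')+2=3+2=5
L[3]='r': occ=0, LF[3]=C('r')+0=15+0=15
L[4]='q': occ=0, LF[4]=C('q')+0=13+0=13
L[5]='Q': occ=3, LF[5]=C('Q')+3=3+3=6
L[6]='q': occ=1, LF[6]=C('q')+1=13+1=14
L[7]='$': occ=0, LF[7]=C('$')+0=0+0=0
L[8]='P': occ=0, LF[8]=C('P')+0=1+0=1
L[9]='Q': occ=4, LF[9]=C('Q')+4=3+4=7
L[10]='R': occ=0, LF[10]=C('R')+0=9+0=9
L[11]='p': occ=0, LF[11]=C('p')+0=10+0=10
L[12]='p': occ=1, LF[12]=C('p')+1=10+1=11
L[13]='P': occ=1, LF[13]=C('P')+1=1+1=2
L[14]='p': occ=2, LF[14]=C('p')+2=10+2=12
L[15]='Q': occ=5, LF[15]=C('Q')+5=3+5=8

Answer: 3 4 5 15 13 6 14 0 1 7 9 10 11 2 12 8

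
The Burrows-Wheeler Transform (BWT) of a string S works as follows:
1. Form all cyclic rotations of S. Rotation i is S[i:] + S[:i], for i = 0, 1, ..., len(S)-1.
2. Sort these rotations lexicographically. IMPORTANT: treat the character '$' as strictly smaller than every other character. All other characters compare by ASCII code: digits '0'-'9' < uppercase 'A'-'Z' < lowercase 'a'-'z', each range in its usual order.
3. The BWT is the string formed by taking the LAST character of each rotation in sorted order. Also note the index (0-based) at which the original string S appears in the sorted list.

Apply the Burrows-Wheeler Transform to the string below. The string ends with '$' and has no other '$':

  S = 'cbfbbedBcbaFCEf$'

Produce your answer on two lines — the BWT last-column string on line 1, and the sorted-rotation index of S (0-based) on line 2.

Answer: fdFCabcfbcB$ebEb
11

Derivation:
All 16 rotations (rotation i = S[i:]+S[:i]):
  rot[0] = cbfbbedBcbaFCEf$
  rot[1] = bfbbedBcbaFCEf$c
  rot[2] = fbbedBcbaFCEf$cb
  rot[3] = bbedBcbaFCEf$cbf
  rot[4] = bedBcbaFCEf$cbfb
  rot[5] = edBcbaFCEf$cbfbb
  rot[6] = dBcbaFCEf$cbfbbe
  rot[7] = BcbaFCEf$cbfbbed
  rot[8] = cbaFCEf$cbfbbedB
  rot[9] = baFCEf$cbfbbedBc
  rot[10] = aFCEf$cbfbbedBcb
  rot[11] = FCEf$cbfbbedBcba
  rot[12] = CEf$cbfbbedBcbaF
  rot[13] = Ef$cbfbbedBcbaFC
  rot[14] = f$cbfbbedBcbaFCE
  rot[15] = $cbfbbedBcbaFCEf
Sorted (with $ < everything):
  sorted[0] = $cbfbbedBcbaFCEf  (last char: 'f')
  sorted[1] = BcbaFCEf$cbfbbed  (last char: 'd')
  sorted[2] = CEf$cbfbbedBcbaF  (last char: 'F')
  sorted[3] = Ef$cbfbbedBcbaFC  (last char: 'C')
  sorted[4] = FCEf$cbfbbedBcba  (last char: 'a')
  sorted[5] = aFCEf$cbfbbedBcb  (last char: 'b')
  sorted[6] = baFCEf$cbfbbedBc  (last char: 'c')
  sorted[7] = bbedBcbaFCEf$cbf  (last char: 'f')
  sorted[8] = bedBcbaFCEf$cbfb  (last char: 'b')
  sorted[9] = bfbbedBcbaFCEf$c  (last char: 'c')
  sorted[10] = cbaFCEf$cbfbbedB  (last char: 'B')
  sorted[11] = cbfbbedBcbaFCEf$  (last char: '$')
  sorted[12] = dBcbaFCEf$cbfbbe  (last char: 'e')
  sorted[13] = edBcbaFCEf$cbfbb  (last char: 'b')
  sorted[14] = f$cbfbbedBcbaFCE  (last char: 'E')
  sorted[15] = fbbedBcbaFCEf$cb  (last char: 'b')
Last column: fdFCabcfbcB$ebEb
Original string S is at sorted index 11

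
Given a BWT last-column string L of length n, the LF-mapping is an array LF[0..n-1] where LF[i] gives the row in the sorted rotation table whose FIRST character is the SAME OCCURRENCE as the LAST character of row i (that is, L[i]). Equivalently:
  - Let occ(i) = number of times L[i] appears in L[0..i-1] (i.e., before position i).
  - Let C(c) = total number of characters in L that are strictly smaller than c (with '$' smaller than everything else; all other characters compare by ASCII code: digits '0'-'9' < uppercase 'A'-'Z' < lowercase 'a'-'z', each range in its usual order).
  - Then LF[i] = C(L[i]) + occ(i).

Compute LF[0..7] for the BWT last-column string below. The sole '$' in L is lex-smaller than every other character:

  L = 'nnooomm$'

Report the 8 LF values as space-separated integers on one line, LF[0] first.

Char counts: '$':1, 'm':2, 'n':2, 'o':3
C (first-col start): C('$')=0, C('m')=1, C('n')=3, C('o')=5
L[0]='n': occ=0, LF[0]=C('n')+0=3+0=3
L[1]='n': occ=1, LF[1]=C('n')+1=3+1=4
L[2]='o': occ=0, LF[2]=C('o')+0=5+0=5
L[3]='o': occ=1, LF[3]=C('o')+1=5+1=6
L[4]='o': occ=2, LF[4]=C('o')+2=5+2=7
L[5]='m': occ=0, LF[5]=C('m')+0=1+0=1
L[6]='m': occ=1, LF[6]=C('m')+1=1+1=2
L[7]='$': occ=0, LF[7]=C('$')+0=0+0=0

Answer: 3 4 5 6 7 1 2 0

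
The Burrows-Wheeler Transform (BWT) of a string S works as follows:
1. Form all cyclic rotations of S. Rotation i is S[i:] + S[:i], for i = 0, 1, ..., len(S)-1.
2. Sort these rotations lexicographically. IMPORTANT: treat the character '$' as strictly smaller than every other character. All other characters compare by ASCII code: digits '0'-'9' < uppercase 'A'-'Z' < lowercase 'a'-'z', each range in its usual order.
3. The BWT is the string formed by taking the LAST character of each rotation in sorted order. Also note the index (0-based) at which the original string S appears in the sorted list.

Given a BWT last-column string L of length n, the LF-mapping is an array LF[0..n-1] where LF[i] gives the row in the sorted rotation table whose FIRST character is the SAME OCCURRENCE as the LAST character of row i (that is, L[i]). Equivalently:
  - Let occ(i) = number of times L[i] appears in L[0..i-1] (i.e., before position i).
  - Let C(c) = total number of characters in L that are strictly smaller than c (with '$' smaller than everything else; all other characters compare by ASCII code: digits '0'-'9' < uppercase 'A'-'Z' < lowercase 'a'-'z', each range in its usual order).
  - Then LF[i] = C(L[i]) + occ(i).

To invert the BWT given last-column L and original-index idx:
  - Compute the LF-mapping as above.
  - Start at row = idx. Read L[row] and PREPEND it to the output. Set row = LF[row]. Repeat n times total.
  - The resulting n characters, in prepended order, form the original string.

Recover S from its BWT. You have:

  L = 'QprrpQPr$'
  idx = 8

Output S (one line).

LF mapping: 2 4 6 7 5 3 1 8 0
Walk LF starting at row 8, prepending L[row]:
  step 1: row=8, L[8]='$', prepend. Next row=LF[8]=0
  step 2: row=0, L[0]='Q', prepend. Next row=LF[0]=2
  step 3: row=2, L[2]='r', prepend. Next row=LF[2]=6
  step 4: row=6, L[6]='P', prepend. Next row=LF[6]=1
  step 5: row=1, L[1]='p', prepend. Next row=LF[1]=4
  step 6: row=4, L[4]='p', prepend. Next row=LF[4]=5
  step 7: row=5, L[5]='Q', prepend. Next row=LF[5]=3
  step 8: row=3, L[3]='r', prepend. Next row=LF[3]=7
  step 9: row=7, L[7]='r', prepend. Next row=LF[7]=8
Reversed output: rrQppPrQ$

Answer: rrQppPrQ$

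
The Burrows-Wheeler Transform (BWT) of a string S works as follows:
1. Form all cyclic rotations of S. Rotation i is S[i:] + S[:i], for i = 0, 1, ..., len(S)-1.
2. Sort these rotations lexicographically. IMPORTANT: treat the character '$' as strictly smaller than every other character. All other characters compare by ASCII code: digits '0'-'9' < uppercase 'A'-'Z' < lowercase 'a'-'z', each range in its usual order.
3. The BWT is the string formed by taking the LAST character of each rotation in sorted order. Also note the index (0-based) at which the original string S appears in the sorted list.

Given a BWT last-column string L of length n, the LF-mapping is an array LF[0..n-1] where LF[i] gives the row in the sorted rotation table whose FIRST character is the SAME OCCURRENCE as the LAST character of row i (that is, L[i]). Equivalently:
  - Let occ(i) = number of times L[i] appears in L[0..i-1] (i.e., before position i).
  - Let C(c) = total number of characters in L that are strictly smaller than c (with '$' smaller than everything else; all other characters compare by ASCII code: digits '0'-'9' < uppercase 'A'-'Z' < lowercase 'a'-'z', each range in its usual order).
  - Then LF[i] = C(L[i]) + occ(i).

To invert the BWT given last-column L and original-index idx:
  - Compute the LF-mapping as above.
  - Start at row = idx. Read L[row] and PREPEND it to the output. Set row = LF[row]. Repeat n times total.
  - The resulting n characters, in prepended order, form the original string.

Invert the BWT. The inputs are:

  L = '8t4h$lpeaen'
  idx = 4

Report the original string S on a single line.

Answer: elephant48$

Derivation:
LF mapping: 2 10 1 6 0 7 9 4 3 5 8
Walk LF starting at row 4, prepending L[row]:
  step 1: row=4, L[4]='$', prepend. Next row=LF[4]=0
  step 2: row=0, L[0]='8', prepend. Next row=LF[0]=2
  step 3: row=2, L[2]='4', prepend. Next row=LF[2]=1
  step 4: row=1, L[1]='t', prepend. Next row=LF[1]=10
  step 5: row=10, L[10]='n', prepend. Next row=LF[10]=8
  step 6: row=8, L[8]='a', prepend. Next row=LF[8]=3
  step 7: row=3, L[3]='h', prepend. Next row=LF[3]=6
  step 8: row=6, L[6]='p', prepend. Next row=LF[6]=9
  step 9: row=9, L[9]='e', prepend. Next row=LF[9]=5
  step 10: row=5, L[5]='l', prepend. Next row=LF[5]=7
  step 11: row=7, L[7]='e', prepend. Next row=LF[7]=4
Reversed output: elephant48$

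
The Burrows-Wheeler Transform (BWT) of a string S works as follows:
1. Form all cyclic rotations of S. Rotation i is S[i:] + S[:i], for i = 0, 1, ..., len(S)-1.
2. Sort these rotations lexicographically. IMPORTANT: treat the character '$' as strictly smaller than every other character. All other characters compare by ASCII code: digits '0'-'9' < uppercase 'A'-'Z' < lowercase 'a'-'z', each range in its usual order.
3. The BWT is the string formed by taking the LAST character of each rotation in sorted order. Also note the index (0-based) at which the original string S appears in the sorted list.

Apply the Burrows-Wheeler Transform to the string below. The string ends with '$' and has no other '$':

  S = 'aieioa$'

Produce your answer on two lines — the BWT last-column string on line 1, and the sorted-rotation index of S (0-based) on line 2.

Answer: ao$iaei
2

Derivation:
All 7 rotations (rotation i = S[i:]+S[:i]):
  rot[0] = aieioa$
  rot[1] = ieioa$a
  rot[2] = eioa$ai
  rot[3] = ioa$aie
  rot[4] = oa$aiei
  rot[5] = a$aieio
  rot[6] = $aieioa
Sorted (with $ < everything):
  sorted[0] = $aieioa  (last char: 'a')
  sorted[1] = a$aieio  (last char: 'o')
  sorted[2] = aieioa$  (last char: '$')
  sorted[3] = eioa$ai  (last char: 'i')
  sorted[4] = ieioa$a  (last char: 'a')
  sorted[5] = ioa$aie  (last char: 'e')
  sorted[6] = oa$aiei  (last char: 'i')
Last column: ao$iaei
Original string S is at sorted index 2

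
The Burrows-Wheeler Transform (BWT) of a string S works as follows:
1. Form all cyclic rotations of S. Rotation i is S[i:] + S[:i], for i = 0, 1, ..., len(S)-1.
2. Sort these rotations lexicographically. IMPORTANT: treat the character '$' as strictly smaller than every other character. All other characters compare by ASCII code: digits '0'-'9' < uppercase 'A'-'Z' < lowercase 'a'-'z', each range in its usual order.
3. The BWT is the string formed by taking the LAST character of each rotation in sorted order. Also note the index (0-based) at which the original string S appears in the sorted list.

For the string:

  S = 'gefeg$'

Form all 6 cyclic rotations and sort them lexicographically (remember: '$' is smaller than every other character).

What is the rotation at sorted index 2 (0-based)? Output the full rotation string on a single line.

Answer: eg$gef

Derivation:
All 6 rotations (rotation i = S[i:]+S[:i]):
  rot[0] = gefeg$
  rot[1] = efeg$g
  rot[2] = feg$ge
  rot[3] = eg$gef
  rot[4] = g$gefe
  rot[5] = $gefeg
Sorted (with $ < everything):
  sorted[0] = $gefeg
  sorted[1] = efeg$g
  sorted[2] = eg$gef
  sorted[3] = feg$ge
  sorted[4] = g$gefe
  sorted[5] = gefeg$
sorted[2] = eg$gef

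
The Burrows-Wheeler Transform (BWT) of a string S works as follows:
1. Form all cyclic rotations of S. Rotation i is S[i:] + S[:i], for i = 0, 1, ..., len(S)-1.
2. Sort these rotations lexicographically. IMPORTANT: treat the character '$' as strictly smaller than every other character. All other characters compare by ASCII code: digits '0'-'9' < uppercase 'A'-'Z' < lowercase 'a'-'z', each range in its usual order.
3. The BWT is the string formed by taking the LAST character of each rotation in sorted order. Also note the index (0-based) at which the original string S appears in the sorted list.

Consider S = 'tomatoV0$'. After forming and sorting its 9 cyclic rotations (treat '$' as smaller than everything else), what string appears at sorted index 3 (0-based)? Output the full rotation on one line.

All 9 rotations (rotation i = S[i:]+S[:i]):
  rot[0] = tomatoV0$
  rot[1] = omatoV0$t
  rot[2] = matoV0$to
  rot[3] = atoV0$tom
  rot[4] = toV0$toma
  rot[5] = oV0$tomat
  rot[6] = V0$tomato
  rot[7] = 0$tomatoV
  rot[8] = $tomatoV0
Sorted (with $ < everything):
  sorted[0] = $tomatoV0
  sorted[1] = 0$tomatoV
  sorted[2] = V0$tomato
  sorted[3] = atoV0$tom
  sorted[4] = matoV0$to
  sorted[5] = oV0$tomat
  sorted[6] = omatoV0$t
  sorted[7] = toV0$toma
  sorted[8] = tomatoV0$
sorted[3] = atoV0$tom

Answer: atoV0$tom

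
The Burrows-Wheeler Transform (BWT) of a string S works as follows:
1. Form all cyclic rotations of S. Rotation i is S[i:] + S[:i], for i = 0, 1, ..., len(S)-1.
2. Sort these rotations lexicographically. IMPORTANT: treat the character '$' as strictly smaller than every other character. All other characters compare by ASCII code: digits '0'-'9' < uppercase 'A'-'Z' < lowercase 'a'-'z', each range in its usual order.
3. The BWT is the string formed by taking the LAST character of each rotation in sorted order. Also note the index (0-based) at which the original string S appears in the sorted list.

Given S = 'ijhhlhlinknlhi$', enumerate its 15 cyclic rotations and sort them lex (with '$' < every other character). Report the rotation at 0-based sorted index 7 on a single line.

All 15 rotations (rotation i = S[i:]+S[:i]):
  rot[0] = ijhhlhlinknlhi$
  rot[1] = jhhlhlinknlhi$i
  rot[2] = hhlhlinknlhi$ij
  rot[3] = hlhlinknlhi$ijh
  rot[4] = lhlinknlhi$ijhh
  rot[5] = hlinknlhi$ijhhl
  rot[6] = linknlhi$ijhhlh
  rot[7] = inknlhi$ijhhlhl
  rot[8] = nknlhi$ijhhlhli
  rot[9] = knlhi$ijhhlhlin
  rot[10] = nlhi$ijhhlhlink
  rot[11] = lhi$ijhhlhlinkn
  rot[12] = hi$ijhhlhlinknl
  rot[13] = i$ijhhlhlinknlh
  rot[14] = $ijhhlhlinknlhi
Sorted (with $ < everything):
  sorted[0] = $ijhhlhlinknlhi
  sorted[1] = hhlhlinknlhi$ij
  sorted[2] = hi$ijhhlhlinknl
  sorted[3] = hlhlinknlhi$ijh
  sorted[4] = hlinknlhi$ijhhl
  sorted[5] = i$ijhhlhlinknlh
  sorted[6] = ijhhlhlinknlhi$
  sorted[7] = inknlhi$ijhhlhl
  sorted[8] = jhhlhlinknlhi$i
  sorted[9] = knlhi$ijhhlhlin
  sorted[10] = lhi$ijhhlhlinkn
  sorted[11] = lhlinknlhi$ijhh
  sorted[12] = linknlhi$ijhhlh
  sorted[13] = nknlhi$ijhhlhli
  sorted[14] = nlhi$ijhhlhlink
sorted[7] = inknlhi$ijhhlhl

Answer: inknlhi$ijhhlhl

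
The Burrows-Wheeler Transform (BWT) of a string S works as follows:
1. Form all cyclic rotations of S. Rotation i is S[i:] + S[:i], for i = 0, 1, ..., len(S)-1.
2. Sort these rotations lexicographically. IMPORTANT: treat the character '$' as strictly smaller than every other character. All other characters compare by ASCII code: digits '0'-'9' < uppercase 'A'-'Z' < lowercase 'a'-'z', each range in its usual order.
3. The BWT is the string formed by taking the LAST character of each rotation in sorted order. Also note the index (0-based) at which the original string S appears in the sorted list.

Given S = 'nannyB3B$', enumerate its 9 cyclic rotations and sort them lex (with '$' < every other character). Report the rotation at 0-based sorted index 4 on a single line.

Answer: annyB3B$n

Derivation:
All 9 rotations (rotation i = S[i:]+S[:i]):
  rot[0] = nannyB3B$
  rot[1] = annyB3B$n
  rot[2] = nnyB3B$na
  rot[3] = nyB3B$nan
  rot[4] = yB3B$nann
  rot[5] = B3B$nanny
  rot[6] = 3B$nannyB
  rot[7] = B$nannyB3
  rot[8] = $nannyB3B
Sorted (with $ < everything):
  sorted[0] = $nannyB3B
  sorted[1] = 3B$nannyB
  sorted[2] = B$nannyB3
  sorted[3] = B3B$nanny
  sorted[4] = annyB3B$n
  sorted[5] = nannyB3B$
  sorted[6] = nnyB3B$na
  sorted[7] = nyB3B$nan
  sorted[8] = yB3B$nann
sorted[4] = annyB3B$n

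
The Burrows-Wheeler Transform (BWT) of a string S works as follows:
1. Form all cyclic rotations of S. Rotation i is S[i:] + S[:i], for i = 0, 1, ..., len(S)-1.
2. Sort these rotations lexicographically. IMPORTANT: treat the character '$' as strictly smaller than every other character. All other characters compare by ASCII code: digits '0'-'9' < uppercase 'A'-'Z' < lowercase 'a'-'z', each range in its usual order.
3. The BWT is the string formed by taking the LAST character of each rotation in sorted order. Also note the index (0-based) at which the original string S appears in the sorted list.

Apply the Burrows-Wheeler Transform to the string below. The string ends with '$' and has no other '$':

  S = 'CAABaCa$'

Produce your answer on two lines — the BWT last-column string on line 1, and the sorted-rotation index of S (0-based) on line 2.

Answer: aCAA$aCB
4

Derivation:
All 8 rotations (rotation i = S[i:]+S[:i]):
  rot[0] = CAABaCa$
  rot[1] = AABaCa$C
  rot[2] = ABaCa$CA
  rot[3] = BaCa$CAA
  rot[4] = aCa$CAAB
  rot[5] = Ca$CAABa
  rot[6] = a$CAABaC
  rot[7] = $CAABaCa
Sorted (with $ < everything):
  sorted[0] = $CAABaCa  (last char: 'a')
  sorted[1] = AABaCa$C  (last char: 'C')
  sorted[2] = ABaCa$CA  (last char: 'A')
  sorted[3] = BaCa$CAA  (last char: 'A')
  sorted[4] = CAABaCa$  (last char: '$')
  sorted[5] = Ca$CAABa  (last char: 'a')
  sorted[6] = a$CAABaC  (last char: 'C')
  sorted[7] = aCa$CAAB  (last char: 'B')
Last column: aCAA$aCB
Original string S is at sorted index 4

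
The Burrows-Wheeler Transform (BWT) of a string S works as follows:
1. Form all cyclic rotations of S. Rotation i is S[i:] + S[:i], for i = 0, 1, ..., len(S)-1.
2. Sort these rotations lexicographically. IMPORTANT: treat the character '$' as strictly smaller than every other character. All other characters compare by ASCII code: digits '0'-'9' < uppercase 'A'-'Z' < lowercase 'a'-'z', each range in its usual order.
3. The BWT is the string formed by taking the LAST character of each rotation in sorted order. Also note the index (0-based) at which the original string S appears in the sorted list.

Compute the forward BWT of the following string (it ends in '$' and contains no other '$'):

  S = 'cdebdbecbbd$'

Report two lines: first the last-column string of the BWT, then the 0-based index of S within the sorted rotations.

Answer: dcbede$bbcdb
6

Derivation:
All 12 rotations (rotation i = S[i:]+S[:i]):
  rot[0] = cdebdbecbbd$
  rot[1] = debdbecbbd$c
  rot[2] = ebdbecbbd$cd
  rot[3] = bdbecbbd$cde
  rot[4] = dbecbbd$cdeb
  rot[5] = becbbd$cdebd
  rot[6] = ecbbd$cdebdb
  rot[7] = cbbd$cdebdbe
  rot[8] = bbd$cdebdbec
  rot[9] = bd$cdebdbecb
  rot[10] = d$cdebdbecbb
  rot[11] = $cdebdbecbbd
Sorted (with $ < everything):
  sorted[0] = $cdebdbecbbd  (last char: 'd')
  sorted[1] = bbd$cdebdbec  (last char: 'c')
  sorted[2] = bd$cdebdbecb  (last char: 'b')
  sorted[3] = bdbecbbd$cde  (last char: 'e')
  sorted[4] = becbbd$cdebd  (last char: 'd')
  sorted[5] = cbbd$cdebdbe  (last char: 'e')
  sorted[6] = cdebdbecbbd$  (last char: '$')
  sorted[7] = d$cdebdbecbb  (last char: 'b')
  sorted[8] = dbecbbd$cdeb  (last char: 'b')
  sorted[9] = debdbecbbd$c  (last char: 'c')
  sorted[10] = ebdbecbbd$cd  (last char: 'd')
  sorted[11] = ecbbd$cdebdb  (last char: 'b')
Last column: dcbede$bbcdb
Original string S is at sorted index 6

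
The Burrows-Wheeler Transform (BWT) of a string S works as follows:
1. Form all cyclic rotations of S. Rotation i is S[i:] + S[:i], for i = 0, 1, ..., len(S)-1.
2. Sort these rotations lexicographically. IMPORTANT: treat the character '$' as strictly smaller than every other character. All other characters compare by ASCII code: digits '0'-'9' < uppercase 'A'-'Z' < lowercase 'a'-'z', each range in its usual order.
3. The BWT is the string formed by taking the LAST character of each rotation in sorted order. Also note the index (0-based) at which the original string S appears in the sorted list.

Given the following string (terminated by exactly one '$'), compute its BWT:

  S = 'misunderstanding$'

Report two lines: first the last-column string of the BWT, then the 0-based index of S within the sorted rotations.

Answer: gtnndndm$uaieriss
8

Derivation:
All 17 rotations (rotation i = S[i:]+S[:i]):
  rot[0] = misunderstanding$
  rot[1] = isunderstanding$m
  rot[2] = sunderstanding$mi
  rot[3] = understanding$mis
  rot[4] = nderstanding$misu
  rot[5] = derstanding$misun
  rot[6] = erstanding$misund
  rot[7] = rstanding$misunde
  rot[8] = standing$misunder
  rot[9] = tanding$misunders
  rot[10] = anding$misunderst
  rot[11] = nding$misundersta
  rot[12] = ding$misunderstan
  rot[13] = ing$misunderstand
  rot[14] = ng$misunderstandi
  rot[15] = g$misunderstandin
  rot[16] = $misunderstanding
Sorted (with $ < everything):
  sorted[0] = $misunderstanding  (last char: 'g')
  sorted[1] = anding$misunderst  (last char: 't')
  sorted[2] = derstanding$misun  (last char: 'n')
  sorted[3] = ding$misunderstan  (last char: 'n')
  sorted[4] = erstanding$misund  (last char: 'd')
  sorted[5] = g$misunderstandin  (last char: 'n')
  sorted[6] = ing$misunderstand  (last char: 'd')
  sorted[7] = isunderstanding$m  (last char: 'm')
  sorted[8] = misunderstanding$  (last char: '$')
  sorted[9] = nderstanding$misu  (last char: 'u')
  sorted[10] = nding$misundersta  (last char: 'a')
  sorted[11] = ng$misunderstandi  (last char: 'i')
  sorted[12] = rstanding$misunde  (last char: 'e')
  sorted[13] = standing$misunder  (last char: 'r')
  sorted[14] = sunderstanding$mi  (last char: 'i')
  sorted[15] = tanding$misunders  (last char: 's')
  sorted[16] = understanding$mis  (last char: 's')
Last column: gtnndndm$uaieriss
Original string S is at sorted index 8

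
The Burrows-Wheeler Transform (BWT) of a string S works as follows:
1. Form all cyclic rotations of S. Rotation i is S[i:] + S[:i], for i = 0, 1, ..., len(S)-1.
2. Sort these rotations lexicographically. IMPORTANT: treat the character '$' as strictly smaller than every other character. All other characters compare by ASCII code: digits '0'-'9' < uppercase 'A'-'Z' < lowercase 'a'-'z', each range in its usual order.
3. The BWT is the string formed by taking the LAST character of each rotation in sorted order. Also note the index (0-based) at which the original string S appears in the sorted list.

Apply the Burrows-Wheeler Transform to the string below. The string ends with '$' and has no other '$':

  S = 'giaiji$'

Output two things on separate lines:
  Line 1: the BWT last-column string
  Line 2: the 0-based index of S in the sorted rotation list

Answer: ii$jgai
2

Derivation:
All 7 rotations (rotation i = S[i:]+S[:i]):
  rot[0] = giaiji$
  rot[1] = iaiji$g
  rot[2] = aiji$gi
  rot[3] = iji$gia
  rot[4] = ji$giai
  rot[5] = i$giaij
  rot[6] = $giaiji
Sorted (with $ < everything):
  sorted[0] = $giaiji  (last char: 'i')
  sorted[1] = aiji$gi  (last char: 'i')
  sorted[2] = giaiji$  (last char: '$')
  sorted[3] = i$giaij  (last char: 'j')
  sorted[4] = iaiji$g  (last char: 'g')
  sorted[5] = iji$gia  (last char: 'a')
  sorted[6] = ji$giai  (last char: 'i')
Last column: ii$jgai
Original string S is at sorted index 2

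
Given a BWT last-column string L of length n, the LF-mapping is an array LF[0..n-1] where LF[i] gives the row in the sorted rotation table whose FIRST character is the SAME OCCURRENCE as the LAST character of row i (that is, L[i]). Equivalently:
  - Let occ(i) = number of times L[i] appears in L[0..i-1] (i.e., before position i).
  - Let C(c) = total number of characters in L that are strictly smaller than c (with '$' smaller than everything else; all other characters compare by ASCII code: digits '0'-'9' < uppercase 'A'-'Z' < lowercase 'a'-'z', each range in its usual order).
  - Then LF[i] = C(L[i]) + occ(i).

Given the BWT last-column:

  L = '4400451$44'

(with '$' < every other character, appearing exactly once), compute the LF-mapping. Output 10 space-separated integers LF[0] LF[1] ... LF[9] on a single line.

Char counts: '$':1, '0':2, '1':1, '4':5, '5':1
C (first-col start): C('$')=0, C('0')=1, C('1')=3, C('4')=4, C('5')=9
L[0]='4': occ=0, LF[0]=C('4')+0=4+0=4
L[1]='4': occ=1, LF[1]=C('4')+1=4+1=5
L[2]='0': occ=0, LF[2]=C('0')+0=1+0=1
L[3]='0': occ=1, LF[3]=C('0')+1=1+1=2
L[4]='4': occ=2, LF[4]=C('4')+2=4+2=6
L[5]='5': occ=0, LF[5]=C('5')+0=9+0=9
L[6]='1': occ=0, LF[6]=C('1')+0=3+0=3
L[7]='$': occ=0, LF[7]=C('$')+0=0+0=0
L[8]='4': occ=3, LF[8]=C('4')+3=4+3=7
L[9]='4': occ=4, LF[9]=C('4')+4=4+4=8

Answer: 4 5 1 2 6 9 3 0 7 8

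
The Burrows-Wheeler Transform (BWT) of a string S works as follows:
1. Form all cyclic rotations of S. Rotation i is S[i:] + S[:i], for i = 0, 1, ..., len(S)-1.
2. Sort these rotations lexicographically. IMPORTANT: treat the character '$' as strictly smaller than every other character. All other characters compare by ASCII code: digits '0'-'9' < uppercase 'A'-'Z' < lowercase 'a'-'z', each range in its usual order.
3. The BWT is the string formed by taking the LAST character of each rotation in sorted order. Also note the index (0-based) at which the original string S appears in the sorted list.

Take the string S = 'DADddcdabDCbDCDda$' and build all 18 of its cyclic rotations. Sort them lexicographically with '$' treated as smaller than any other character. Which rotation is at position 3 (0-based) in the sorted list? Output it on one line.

All 18 rotations (rotation i = S[i:]+S[:i]):
  rot[0] = DADddcdabDCbDCDda$
  rot[1] = ADddcdabDCbDCDda$D
  rot[2] = DddcdabDCbDCDda$DA
  rot[3] = ddcdabDCbDCDda$DAD
  rot[4] = dcdabDCbDCDda$DADd
  rot[5] = cdabDCbDCDda$DADdd
  rot[6] = dabDCbDCDda$DADddc
  rot[7] = abDCbDCDda$DADddcd
  rot[8] = bDCbDCDda$DADddcda
  rot[9] = DCbDCDda$DADddcdab
  rot[10] = CbDCDda$DADddcdabD
  rot[11] = bDCDda$DADddcdabDC
  rot[12] = DCDda$DADddcdabDCb
  rot[13] = CDda$DADddcdabDCbD
  rot[14] = Dda$DADddcdabDCbDC
  rot[15] = da$DADddcdabDCbDCD
  rot[16] = a$DADddcdabDCbDCDd
  rot[17] = $DADddcdabDCbDCDda
Sorted (with $ < everything):
  sorted[0] = $DADddcdabDCbDCDda
  sorted[1] = ADddcdabDCbDCDda$D
  sorted[2] = CDda$DADddcdabDCbD
  sorted[3] = CbDCDda$DADddcdabD
  sorted[4] = DADddcdabDCbDCDda$
  sorted[5] = DCDda$DADddcdabDCb
  sorted[6] = DCbDCDda$DADddcdab
  sorted[7] = Dda$DADddcdabDCbDC
  sorted[8] = DddcdabDCbDCDda$DA
  sorted[9] = a$DADddcdabDCbDCDd
  sorted[10] = abDCbDCDda$DADddcd
  sorted[11] = bDCDda$DADddcdabDC
  sorted[12] = bDCbDCDda$DADddcda
  sorted[13] = cdabDCbDCDda$DADdd
  sorted[14] = da$DADddcdabDCbDCD
  sorted[15] = dabDCbDCDda$DADddc
  sorted[16] = dcdabDCbDCDda$DADd
  sorted[17] = ddcdabDCbDCDda$DAD
sorted[3] = CbDCDda$DADddcdabD

Answer: CbDCDda$DADddcdabD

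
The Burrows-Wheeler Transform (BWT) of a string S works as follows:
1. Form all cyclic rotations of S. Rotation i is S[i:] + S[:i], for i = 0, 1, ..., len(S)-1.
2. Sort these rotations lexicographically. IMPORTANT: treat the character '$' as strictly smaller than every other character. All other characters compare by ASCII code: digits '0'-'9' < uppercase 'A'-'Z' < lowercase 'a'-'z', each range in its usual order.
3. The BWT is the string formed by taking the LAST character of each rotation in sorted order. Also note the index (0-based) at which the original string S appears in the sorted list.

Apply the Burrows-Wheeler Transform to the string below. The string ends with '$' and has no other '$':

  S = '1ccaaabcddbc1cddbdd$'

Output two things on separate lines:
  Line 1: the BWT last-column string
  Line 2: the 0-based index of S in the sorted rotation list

All 20 rotations (rotation i = S[i:]+S[:i]):
  rot[0] = 1ccaaabcddbc1cddbdd$
  rot[1] = ccaaabcddbc1cddbdd$1
  rot[2] = caaabcddbc1cddbdd$1c
  rot[3] = aaabcddbc1cddbdd$1cc
  rot[4] = aabcddbc1cddbdd$1cca
  rot[5] = abcddbc1cddbdd$1ccaa
  rot[6] = bcddbc1cddbdd$1ccaaa
  rot[7] = cddbc1cddbdd$1ccaaab
  rot[8] = ddbc1cddbdd$1ccaaabc
  rot[9] = dbc1cddbdd$1ccaaabcd
  rot[10] = bc1cddbdd$1ccaaabcdd
  rot[11] = c1cddbdd$1ccaaabcddb
  rot[12] = 1cddbdd$1ccaaabcddbc
  rot[13] = cddbdd$1ccaaabcddbc1
  rot[14] = ddbdd$1ccaaabcddbc1c
  rot[15] = dbdd$1ccaaabcddbc1cd
  rot[16] = bdd$1ccaaabcddbc1cdd
  rot[17] = dd$1ccaaabcddbc1cddb
  rot[18] = d$1ccaaabcddbc1cddbd
  rot[19] = $1ccaaabcddbc1cddbdd
Sorted (with $ < everything):
  sorted[0] = $1ccaaabcddbc1cddbdd  (last char: 'd')
  sorted[1] = 1ccaaabcddbc1cddbdd$  (last char: '$')
  sorted[2] = 1cddbdd$1ccaaabcddbc  (last char: 'c')
  sorted[3] = aaabcddbc1cddbdd$1cc  (last char: 'c')
  sorted[4] = aabcddbc1cddbdd$1cca  (last char: 'a')
  sorted[5] = abcddbc1cddbdd$1ccaa  (last char: 'a')
  sorted[6] = bc1cddbdd$1ccaaabcdd  (last char: 'd')
  sorted[7] = bcddbc1cddbdd$1ccaaa  (last char: 'a')
  sorted[8] = bdd$1ccaaabcddbc1cdd  (last char: 'd')
  sorted[9] = c1cddbdd$1ccaaabcddb  (last char: 'b')
  sorted[10] = caaabcddbc1cddbdd$1c  (last char: 'c')
  sorted[11] = ccaaabcddbc1cddbdd$1  (last char: '1')
  sorted[12] = cddbc1cddbdd$1ccaaab  (last char: 'b')
  sorted[13] = cddbdd$1ccaaabcddbc1  (last char: '1')
  sorted[14] = d$1ccaaabcddbc1cddbd  (last char: 'd')
  sorted[15] = dbc1cddbdd$1ccaaabcd  (last char: 'd')
  sorted[16] = dbdd$1ccaaabcddbc1cd  (last char: 'd')
  sorted[17] = dd$1ccaaabcddbc1cddb  (last char: 'b')
  sorted[18] = ddbc1cddbdd$1ccaaabc  (last char: 'c')
  sorted[19] = ddbdd$1ccaaabcddbc1c  (last char: 'c')
Last column: d$ccaadadbc1b1dddbcc
Original string S is at sorted index 1

Answer: d$ccaadadbc1b1dddbcc
1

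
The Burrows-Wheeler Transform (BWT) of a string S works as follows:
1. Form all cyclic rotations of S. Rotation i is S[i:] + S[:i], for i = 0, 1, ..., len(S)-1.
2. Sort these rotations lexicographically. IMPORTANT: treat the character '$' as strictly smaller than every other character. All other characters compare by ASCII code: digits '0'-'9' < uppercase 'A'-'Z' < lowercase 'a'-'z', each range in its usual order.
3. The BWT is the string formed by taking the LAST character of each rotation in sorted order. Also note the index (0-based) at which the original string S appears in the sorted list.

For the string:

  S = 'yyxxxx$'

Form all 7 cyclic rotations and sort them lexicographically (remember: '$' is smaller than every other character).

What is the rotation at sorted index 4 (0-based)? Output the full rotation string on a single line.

Answer: xxxx$yy

Derivation:
All 7 rotations (rotation i = S[i:]+S[:i]):
  rot[0] = yyxxxx$
  rot[1] = yxxxx$y
  rot[2] = xxxx$yy
  rot[3] = xxx$yyx
  rot[4] = xx$yyxx
  rot[5] = x$yyxxx
  rot[6] = $yyxxxx
Sorted (with $ < everything):
  sorted[0] = $yyxxxx
  sorted[1] = x$yyxxx
  sorted[2] = xx$yyxx
  sorted[3] = xxx$yyx
  sorted[4] = xxxx$yy
  sorted[5] = yxxxx$y
  sorted[6] = yyxxxx$
sorted[4] = xxxx$yy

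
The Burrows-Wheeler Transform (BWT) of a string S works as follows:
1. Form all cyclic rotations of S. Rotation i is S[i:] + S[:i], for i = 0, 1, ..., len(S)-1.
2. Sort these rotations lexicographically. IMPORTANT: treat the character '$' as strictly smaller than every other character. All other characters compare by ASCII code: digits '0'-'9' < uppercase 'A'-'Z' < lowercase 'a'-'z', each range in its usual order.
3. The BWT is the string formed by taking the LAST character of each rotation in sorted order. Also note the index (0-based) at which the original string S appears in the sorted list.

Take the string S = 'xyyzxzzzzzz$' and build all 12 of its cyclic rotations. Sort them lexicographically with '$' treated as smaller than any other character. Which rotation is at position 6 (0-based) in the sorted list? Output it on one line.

All 12 rotations (rotation i = S[i:]+S[:i]):
  rot[0] = xyyzxzzzzzz$
  rot[1] = yyzxzzzzzz$x
  rot[2] = yzxzzzzzz$xy
  rot[3] = zxzzzzzz$xyy
  rot[4] = xzzzzzz$xyyz
  rot[5] = zzzzzz$xyyzx
  rot[6] = zzzzz$xyyzxz
  rot[7] = zzzz$xyyzxzz
  rot[8] = zzz$xyyzxzzz
  rot[9] = zz$xyyzxzzzz
  rot[10] = z$xyyzxzzzzz
  rot[11] = $xyyzxzzzzzz
Sorted (with $ < everything):
  sorted[0] = $xyyzxzzzzzz
  sorted[1] = xyyzxzzzzzz$
  sorted[2] = xzzzzzz$xyyz
  sorted[3] = yyzxzzzzzz$x
  sorted[4] = yzxzzzzzz$xy
  sorted[5] = z$xyyzxzzzzz
  sorted[6] = zxzzzzzz$xyy
  sorted[7] = zz$xyyzxzzzz
  sorted[8] = zzz$xyyzxzzz
  sorted[9] = zzzz$xyyzxzz
  sorted[10] = zzzzz$xyyzxz
  sorted[11] = zzzzzz$xyyzx
sorted[6] = zxzzzzzz$xyy

Answer: zxzzzzzz$xyy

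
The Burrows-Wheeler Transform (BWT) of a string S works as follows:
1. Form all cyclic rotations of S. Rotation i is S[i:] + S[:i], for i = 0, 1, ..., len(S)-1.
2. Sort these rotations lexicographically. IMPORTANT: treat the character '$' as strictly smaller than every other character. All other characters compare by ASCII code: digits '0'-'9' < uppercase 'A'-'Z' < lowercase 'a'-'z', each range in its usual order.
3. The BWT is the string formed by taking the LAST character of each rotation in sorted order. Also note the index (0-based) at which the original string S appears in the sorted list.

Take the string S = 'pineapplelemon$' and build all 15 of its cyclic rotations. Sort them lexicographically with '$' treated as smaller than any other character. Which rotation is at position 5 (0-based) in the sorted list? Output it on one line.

Answer: ineapplelemon$p

Derivation:
All 15 rotations (rotation i = S[i:]+S[:i]):
  rot[0] = pineapplelemon$
  rot[1] = ineapplelemon$p
  rot[2] = neapplelemon$pi
  rot[3] = eapplelemon$pin
  rot[4] = applelemon$pine
  rot[5] = pplelemon$pinea
  rot[6] = plelemon$pineap
  rot[7] = lelemon$pineapp
  rot[8] = elemon$pineappl
  rot[9] = lemon$pineapple
  rot[10] = emon$pineapplel
  rot[11] = mon$pineapplele
  rot[12] = on$pineapplelem
  rot[13] = n$pineapplelemo
  rot[14] = $pineapplelemon
Sorted (with $ < everything):
  sorted[0] = $pineapplelemon
  sorted[1] = applelemon$pine
  sorted[2] = eapplelemon$pin
  sorted[3] = elemon$pineappl
  sorted[4] = emon$pineapplel
  sorted[5] = ineapplelemon$p
  sorted[6] = lelemon$pineapp
  sorted[7] = lemon$pineapple
  sorted[8] = mon$pineapplele
  sorted[9] = n$pineapplelemo
  sorted[10] = neapplelemon$pi
  sorted[11] = on$pineapplelem
  sorted[12] = pineapplelemon$
  sorted[13] = plelemon$pineap
  sorted[14] = pplelemon$pinea
sorted[5] = ineapplelemon$p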